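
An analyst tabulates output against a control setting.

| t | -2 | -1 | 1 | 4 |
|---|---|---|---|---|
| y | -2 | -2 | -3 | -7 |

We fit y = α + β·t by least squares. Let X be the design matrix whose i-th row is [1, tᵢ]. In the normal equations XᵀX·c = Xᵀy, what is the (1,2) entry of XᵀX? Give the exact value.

2

Row 1 ↔ basis 1, column 2 ↔ basis t, so (XᵀX)_{1,2} = Σᵢ t = (1)·(-2) + (1)·(-1) + (1)·(1) + (1)·(4) = 2.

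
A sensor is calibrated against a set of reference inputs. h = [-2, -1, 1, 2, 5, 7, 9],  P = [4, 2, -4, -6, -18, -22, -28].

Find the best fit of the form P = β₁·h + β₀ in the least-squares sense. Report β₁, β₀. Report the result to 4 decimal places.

β₁ = -3.0000, β₀ = -1.2857

Sums needed: Σh·h = 165, Σh = 21, Σ1 = 7.
Moment sums: Σh·P = -522, ΣP = -72.
Normal equations: [[165, 21]; [21, 7]]·[β₁, β₀]ᵀ = [-522, -72]ᵀ.
Eliminating β₀: 7·(row 1) − 21·(row 2) gives 714·β₁ = 7·(-522) − 21·(-72) = -2142, so β₁ = -3.
Then β₀ = ((-72) − 21·(-3))/7 = -9/7.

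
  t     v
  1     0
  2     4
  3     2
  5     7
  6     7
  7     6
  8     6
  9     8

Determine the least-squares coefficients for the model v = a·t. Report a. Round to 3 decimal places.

a = 0.941

Sums needed: Σt·t = 269.
For Xᵀv: Σt·v = 253.
a = 253/269 = 0.94052.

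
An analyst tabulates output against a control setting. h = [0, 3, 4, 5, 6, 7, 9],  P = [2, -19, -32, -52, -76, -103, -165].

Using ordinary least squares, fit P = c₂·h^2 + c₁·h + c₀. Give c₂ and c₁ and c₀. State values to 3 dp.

With design matrix X, XᵀX = [[11220, 1504, 216]; [1504, 216, 34]; [216, 34, 7]] and XᵀP = [-23131, -3107, -445]ᵀ.
Solving the 3×3 system (Gaussian elimination) gives c₂ = -83887/43316, c₁ = -55091/43316, c₀ = 7317/3094.

c₂ = -1.937, c₁ = -1.272, c₀ = 2.365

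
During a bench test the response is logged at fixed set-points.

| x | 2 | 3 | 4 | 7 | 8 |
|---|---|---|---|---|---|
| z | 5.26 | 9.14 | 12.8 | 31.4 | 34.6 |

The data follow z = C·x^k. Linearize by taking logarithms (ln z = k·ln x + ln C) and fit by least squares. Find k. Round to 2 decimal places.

Let Y = ln z. Fitting Y = k·ln x + ln C by least squares:
Sums: Σln x = 7.2034, Σ(ln x)² = 11.7199, Σln z = 13.4129, Σln x·ln z = 21.1923.
Normal system: [[11.7199, 7.2034]; [7.2034, 5]]·[k, ln C]ᵀ = [21.1923, 13.4129]ᵀ.
Δ = 11.7199·5 − (7.2034)² = 6.7102; k = (21.1923·5 − 7.2034·13.4129)/6.7102 = 1.39232, ln C = (11.7199·13.4129 − 7.2034·21.1923)/6.7102 = 0.67669.

k = 1.39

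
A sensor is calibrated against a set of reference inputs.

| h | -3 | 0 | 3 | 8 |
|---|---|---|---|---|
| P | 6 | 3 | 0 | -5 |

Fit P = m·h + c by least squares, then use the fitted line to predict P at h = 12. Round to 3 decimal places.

Compute the Gram sums: Σh·h = 82, Σh = 8, Σ1 = 4.
Right-hand side: Σh·P = -58, ΣP = 4.
Normal equations: [[82, 8]; [8, 4]]·[m, c]ᵀ = [-58, 4]ᵀ.
Determinant 82·4 − 8² = 264.
m = ((-58)·4 − 8·4)/264 = -1; c = (82·4 − 8·(-58))/264 = 3.
At h = 12: P̂ = (-1)·(12) + (3)·(1) = -9.

P̂ = -9.000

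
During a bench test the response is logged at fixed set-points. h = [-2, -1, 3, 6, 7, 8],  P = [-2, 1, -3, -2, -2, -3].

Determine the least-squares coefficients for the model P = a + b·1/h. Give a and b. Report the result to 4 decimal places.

a = -2.1382, b = -2.4980

Normal-equation sums: Σ1 = 6, Σ1/h = -41/56, Σ1/h·1/h = 40217/28224.
For XᵀP: ΣP = -11, Σ1/h·P = -335/168.
XᵀX·[a, b]ᵀ = XᵀP becomes [[6, -41/56]; [-41/56, 40217/28224]]·[a, b]ᵀ = [-11, -335/168]ᵀ.
Δ = 6·(40217/28224) − (-41/56)² = 75391/9408.
a = ((-11)·(40217/28224) − (-41/56)·(-335/168))/(75391/9408) = -483592/226173; b = (6·(-335/168) − (-41/56)·(-11))/(75391/9408) = -188328/75391.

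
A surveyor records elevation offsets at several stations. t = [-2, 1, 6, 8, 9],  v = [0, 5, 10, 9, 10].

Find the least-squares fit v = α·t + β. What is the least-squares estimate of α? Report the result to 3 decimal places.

α = 0.868

Entries of MᵀM: Σt·t = 186, Σt = 22, Σ1 = 5.
And Σt·v = 227, Σv = 34.
Normal equations: [[186, 22]; [22, 5]]·[α, β]ᵀ = [227, 34]ᵀ.
Determinant 186·5 − 22² = 446.
α = (227·5 − 22·34)/446 = 387/446; β = (186·34 − 22·227)/446 = 665/223.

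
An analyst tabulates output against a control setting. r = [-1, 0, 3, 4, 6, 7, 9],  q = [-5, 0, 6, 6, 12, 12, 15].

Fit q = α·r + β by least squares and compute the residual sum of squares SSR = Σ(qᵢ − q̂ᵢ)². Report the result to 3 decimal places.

Entries of MᵀM: Σr·r = 192, Σr = 28, Σ1 = 7.
For Mᵀq: Σr·q = 338, Σq = 46.
Normal equations: [[192, 28]; [28, 7]]·[α, β]ᵀ = [338, 46]ᵀ.
Eliminating β: 7·(row 1) − 28·(row 2) gives 560·α = 7·338 − 28·46 = 1078, so α = 77/40.
Then β = (46 − 28·(77/40))/7 = -79/70.
Residuals: -109/56, 79/70, 379/280, -4/7, 221/140, -97/280, -67/56; SSR = 1577/140.

SSR = 11.264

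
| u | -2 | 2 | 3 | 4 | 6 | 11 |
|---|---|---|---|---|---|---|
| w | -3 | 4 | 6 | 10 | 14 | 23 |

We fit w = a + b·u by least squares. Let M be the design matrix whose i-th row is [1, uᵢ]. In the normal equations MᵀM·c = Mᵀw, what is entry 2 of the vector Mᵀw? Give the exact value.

Entry 2 ↔ basis u, so (Mᵀw)_{2} = Σᵢ (u)·wᵢ = (-2)·(-3) + (2)·(4) + (3)·(6) + (4)·(10) + (6)·(14) + (11)·(23) = 409.

409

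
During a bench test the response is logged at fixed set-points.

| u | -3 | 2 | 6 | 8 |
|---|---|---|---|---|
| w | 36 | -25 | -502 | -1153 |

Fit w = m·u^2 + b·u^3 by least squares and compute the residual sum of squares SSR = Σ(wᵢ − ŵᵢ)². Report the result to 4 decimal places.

From the data, Σu^2·u^2 = 5489, Σu^2·u^3 = 40333, Σu^3·u^3 = 309593.
For Aᵀw: Σu^2·w = -91640, Σu^3·w = -699940.
Determinant 5489·309593 − 40333² = 72605088.
m = ((-91640)·309593 − 40333·(-699940))/72605088 = -3900625/2016808; b = (5489·(-699940) − 40333·(-91640))/72605088 = -4051515/2016808.
Residuals: -210024/252101, -601395/504202, 778031/504202, -170493/252101; SSR = 2498443/504202.

SSR = 4.9552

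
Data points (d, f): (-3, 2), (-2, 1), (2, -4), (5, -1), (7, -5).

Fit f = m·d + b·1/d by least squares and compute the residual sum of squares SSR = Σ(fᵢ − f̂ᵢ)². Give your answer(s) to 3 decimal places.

Compute the Gram sums: Σd·d = 91, Σd·1/d = 5, Σ1/d·1/d = 14807/22050.
For Xᵀf: Σd·f = -56, Σ1/d·f = -857/210.
Normal equations: [[91, 5]; [5, 14807/22050]]·[m, b]ᵀ = [-56, -857/210]ᵀ.
Determinant 91·(14807/22050) − 5² = 113741/3150.
m = ((-56)·(14807/22050) − 5·(-857/210))/(113741/3150) = -54181/113741; b = (91·(-857/210) − 5·(-56))/(113741/3150) = -287805/113741.
Residuals: -30996/113741, -277047/227482, -405399/227482, 214725/113741, -148323/113741; SSR = 2274345/227482.

SSR = 9.998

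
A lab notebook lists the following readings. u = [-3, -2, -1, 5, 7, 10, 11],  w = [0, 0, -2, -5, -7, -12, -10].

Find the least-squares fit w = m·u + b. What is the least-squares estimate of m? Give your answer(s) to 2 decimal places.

Entries of XᵀX: Σu·u = 309, Σu = 27, Σ1 = 7.
Moment sums: Σu·w = -302, Σw = -36.
Δ = 309·7 − 27² = 1434.
m = ((-302)·7 − 27·(-36))/1434 = -571/717; b = (309·(-36) − 27·(-302))/1434 = -495/239.

m = -0.80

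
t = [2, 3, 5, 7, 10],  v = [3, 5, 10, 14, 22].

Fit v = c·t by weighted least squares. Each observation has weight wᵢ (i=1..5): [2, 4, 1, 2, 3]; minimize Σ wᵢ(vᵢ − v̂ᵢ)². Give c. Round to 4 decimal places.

Compute the Gram sums: Σwᵢ·t·t = 467.
Moment sums: Σwᵢ·t·v = 978.
So XᵀWX·[c]ᵀ = XᵀWv: [[467]]·[c]ᵀ = [978]ᵀ.
c = 978/467 = 2.09422.

c = 2.0942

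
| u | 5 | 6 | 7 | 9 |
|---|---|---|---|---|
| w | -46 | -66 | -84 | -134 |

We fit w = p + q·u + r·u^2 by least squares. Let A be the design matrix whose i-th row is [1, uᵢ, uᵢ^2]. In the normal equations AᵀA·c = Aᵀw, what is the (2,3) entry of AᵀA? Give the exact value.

1413

Row 2 ↔ basis u, column 3 ↔ basis u^2, so (AᵀA)_{2,3} = Σᵢ (u)·(u^2) = (5)·(25) + (6)·(36) + (7)·(49) + (9)·(81) = 1413.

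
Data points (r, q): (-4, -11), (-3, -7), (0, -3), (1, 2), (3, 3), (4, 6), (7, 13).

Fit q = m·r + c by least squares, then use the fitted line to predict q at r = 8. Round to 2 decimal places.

Forming XᵀX = [[100, 8]; [8, 7]] and Xᵀq = [191, 3]ᵀ gives XᵀX·[m, c]ᵀ = Xᵀq.
det = 100·7 − 8² = 636.
m = (191·7 − 8·3)/636 = 1313/636; c = (100·3 − 8·191)/636 = -307/159.
At r = 8: q̂ = (1313/636)·(8) + (-307/159)·(1) = 773/53.

q̂ = 14.58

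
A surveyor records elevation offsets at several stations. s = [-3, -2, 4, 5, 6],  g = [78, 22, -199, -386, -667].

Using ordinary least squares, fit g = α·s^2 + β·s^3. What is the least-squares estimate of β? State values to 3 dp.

β = -3.022

Normal-equation sums: Σs^2·s^2 = 2274, Σs^2·s^3 = 11650, Σs^3·s^3 = 67170.
For Xᵀg: Σs^2·g = -36056, Σs^3·g = -207340.
XᵀX·[α, β]ᵀ = Xᵀg becomes [[2274, 11650]; [11650, 67170]]·[α, β]ᵀ = [-36056, -207340]ᵀ.
det = 2274·67170 − 11650² = 17022080.
α = ((-36056)·67170 − 11650·(-207340))/17022080 = -159263/425552; β = (2274·(-207340) − 11650·(-36056))/17022080 = -1285969/425552.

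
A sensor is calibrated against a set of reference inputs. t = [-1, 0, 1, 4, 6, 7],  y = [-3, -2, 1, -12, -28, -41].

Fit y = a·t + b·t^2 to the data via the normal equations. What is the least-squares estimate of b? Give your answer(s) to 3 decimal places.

Forming MᵀM = [[103, 623]; [623, 3955]] and Mᵀy = [-499, -3211]ᵀ gives MᵀM·[a, b]ᵀ = Mᵀy.
det = 103·3955 − 623² = 19236.
a = ((-499)·3955 − 623·(-3211))/19236 = 961/687; b = (103·(-3211) − 623·(-499))/19236 = -4964/4809.

b = -1.032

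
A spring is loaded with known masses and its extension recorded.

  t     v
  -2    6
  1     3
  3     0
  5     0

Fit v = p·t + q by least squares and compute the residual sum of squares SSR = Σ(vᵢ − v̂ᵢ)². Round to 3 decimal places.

MᵀM·[p, q]ᵀ = Mᵀv reads: 39·p + 7·q = -9;  7·p + 4·q = 9.
det = 39·4 − 7² = 107.
p = ((-9)·4 − 7·9)/107 = -99/107; q = (39·9 − 7·(-9))/107 = 414/107.
Residuals: 30/107, 6/107, -117/107, 81/107; SSR = 198/107.

SSR = 1.850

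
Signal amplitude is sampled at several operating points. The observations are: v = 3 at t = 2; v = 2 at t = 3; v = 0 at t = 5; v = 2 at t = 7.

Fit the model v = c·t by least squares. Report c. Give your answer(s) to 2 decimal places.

c = 0.30

Normal-equation sums: Σt·t = 87.
Right-hand side: Σt·v = 26.
Hence c = 26 / 87 ≈ 0.298851.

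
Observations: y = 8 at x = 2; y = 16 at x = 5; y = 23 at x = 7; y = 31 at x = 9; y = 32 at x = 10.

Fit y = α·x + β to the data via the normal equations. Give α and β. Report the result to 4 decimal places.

α = 3.1553, β = 1.1748

Forming MᵀM = [[259, 33]; [33, 5]] and Mᵀy = [856, 110]ᵀ gives MᵀM·[α, β]ᵀ = Mᵀy.
det = 259·5 − 33² = 206.
α = (856·5 − 33·110)/206 = 325/103; β = (259·110 − 33·856)/206 = 121/103.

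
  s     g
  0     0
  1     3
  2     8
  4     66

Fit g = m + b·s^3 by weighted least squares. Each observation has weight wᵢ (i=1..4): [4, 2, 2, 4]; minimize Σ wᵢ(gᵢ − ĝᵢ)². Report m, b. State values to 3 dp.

Entries of XᵀWX: Σwᵢ·1 = 12, Σwᵢ·s^3 = 274, Σwᵢ·s^3·s^3 = 16514.
Moment sums: Σwᵢ·g = 286, Σwᵢ·s^3·g = 17030.
So XᵀWX·[m, b]ᵀ = XᵀWg: [[12, 274]; [274, 16514]]·[m, b]ᵀ = [286, 17030]ᵀ.
Determinant 12·16514 − 274² = 123092.
m = (286·16514 − 274·17030)/123092 = 14196/30773; b = (12·17030 − 274·286)/123092 = 31499/30773.

m = 0.461, b = 1.024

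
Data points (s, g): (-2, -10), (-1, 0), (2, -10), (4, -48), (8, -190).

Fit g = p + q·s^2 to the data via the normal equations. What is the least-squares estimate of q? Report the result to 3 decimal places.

q = -3.005

From the data, Σ1 = 5, Σs^2 = 89, Σs^2·s^2 = 4385.
Right-hand side: Σg = -258, Σs^2·g = -13008.
Normal equations: [[5, 89]; [89, 4385]]·[p, q]ᵀ = [-258, -13008]ᵀ.
det = 5·4385 − 89² = 14004.
p = ((-258)·4385 − 89·(-13008))/14004 = 4397/2334; q = (5·(-13008) − 89·(-258))/14004 = -7013/2334.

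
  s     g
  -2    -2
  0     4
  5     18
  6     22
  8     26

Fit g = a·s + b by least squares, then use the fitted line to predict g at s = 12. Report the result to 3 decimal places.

ĝ = 38.096

Setting ∂/∂a … = 0 gives: 129·a + 17·b = 434;  17·a + 5·b = 68.
Δ = 129·5 − 17² = 356.
a = (434·5 − 17·68)/356 = 507/178; b = (129·68 − 17·434)/356 = 697/178.
At s = 12: ĝ = (507/178)·(12) + (697/178)·(1) = 6781/178.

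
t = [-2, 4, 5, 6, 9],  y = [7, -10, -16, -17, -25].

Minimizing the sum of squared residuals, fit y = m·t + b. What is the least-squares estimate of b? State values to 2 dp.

With design matrix X, XᵀX = [[162, 22]; [22, 5]] and Xᵀy = [-461, -61]ᵀ.
Eliminating b: 5·(row 1) − 22·(row 2) gives 326·m = 5·(-461) − 22·(-61) = -963, so m = -963/326.
Then b = ((-61) − 22·(-963/326))/5 = 130/163.

b = 0.80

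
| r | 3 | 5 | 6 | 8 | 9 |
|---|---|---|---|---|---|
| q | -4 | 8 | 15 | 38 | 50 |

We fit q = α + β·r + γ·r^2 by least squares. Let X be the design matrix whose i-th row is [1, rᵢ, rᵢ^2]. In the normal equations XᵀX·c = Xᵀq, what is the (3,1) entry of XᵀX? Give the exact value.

Row 3 ↔ basis r^2, column 1 ↔ basis 1, so (XᵀX)_{3,1} = Σᵢ r^2 = (9)·(1) + (25)·(1) + (36)·(1) + (64)·(1) + (81)·(1) = 215.

215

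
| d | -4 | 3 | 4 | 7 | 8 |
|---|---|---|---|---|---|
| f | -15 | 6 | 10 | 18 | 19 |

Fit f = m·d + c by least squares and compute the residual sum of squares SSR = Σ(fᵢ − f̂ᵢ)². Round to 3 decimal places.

Setting ∂/∂m … = 0 gives: 154·m + 18·c = 396;  18·m + 5·c = 38.
(Σd·d = 154, Σd = 18, Σ1 = 5, Σd·f = 396, Σf = 38.)
det = 154·5 − 18² = 446.
m = (396·5 − 18·38)/446 = 648/223; c = (154·38 − 18·396)/446 = -638/223.
Residuals: -115/223, 32/223, 276/223, 116/223, -309/223; SSR = 894/223.

SSR = 4.009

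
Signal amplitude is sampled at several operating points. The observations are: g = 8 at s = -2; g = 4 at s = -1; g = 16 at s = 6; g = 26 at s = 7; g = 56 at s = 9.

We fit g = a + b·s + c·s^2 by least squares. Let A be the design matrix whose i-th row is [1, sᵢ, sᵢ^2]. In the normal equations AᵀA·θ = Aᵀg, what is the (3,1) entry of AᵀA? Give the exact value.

Row 3 ↔ basis s^2, column 1 ↔ basis 1, so (AᵀA)_{3,1} = Σᵢ s^2 = (4)·(1) + (1)·(1) + (36)·(1) + (49)·(1) + (81)·(1) = 171.

171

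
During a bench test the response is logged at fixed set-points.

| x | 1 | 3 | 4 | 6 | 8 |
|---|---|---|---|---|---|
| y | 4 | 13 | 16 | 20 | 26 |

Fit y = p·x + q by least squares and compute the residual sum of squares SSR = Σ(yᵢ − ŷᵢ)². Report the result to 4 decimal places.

The normal system AᵀA·[p, q]ᵀ = Aᵀy is [[126, 22]; [22, 5]]·[p, q]ᵀ = [435, 79]ᵀ.
Δ = 126·5 − 22² = 146.
p = (435·5 − 22·79)/146 = 437/146; q = (126·79 − 22·435)/146 = 192/73.
Residuals: -237/146, 203/146, 102/73, -43/73, -42/73; SSR = 1051/146.

SSR = 7.1986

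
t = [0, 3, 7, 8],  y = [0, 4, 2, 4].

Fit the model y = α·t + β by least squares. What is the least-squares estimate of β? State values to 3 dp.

Compute the Gram sums: Σt·t = 122, Σt = 18, Σ1 = 4.
Moment sums: Σt·y = 58, Σy = 10.
So AᵀA·[α, β]ᵀ = Aᵀy: [[122, 18]; [18, 4]]·[α, β]ᵀ = [58, 10]ᵀ.
Eliminating β: 4·(row 1) − 18·(row 2) gives 164·α = 4·58 − 18·10 = 52, so α = 13/41.
Then β = (10 − 18·(13/41))/4 = 44/41.

β = 1.073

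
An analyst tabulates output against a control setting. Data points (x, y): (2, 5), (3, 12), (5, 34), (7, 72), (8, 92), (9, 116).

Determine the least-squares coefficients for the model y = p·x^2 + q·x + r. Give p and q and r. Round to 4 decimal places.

Normal-equation sums: Σx^2·x^2 = 13780, Σx^2·x = 1744, Σx^2 = 232, Σx·x = 232, Σx = 34, Σ1 = 6.
Right-hand side: Σx^2·y = 19790, Σx·y = 2500, Σy = 331.
So AᵀA·[p, q, r]ᵀ = Aᵀy: [[13780, 1744, 232]; [1744, 232, 34]; [232, 34, 6]]·[p, q, r]ᵀ = [19790, 2500, 331]ᵀ.
Row-reducing yields p = 5209/3630, q = 761/3630, r = -912/605.

p = 1.4350, q = 0.2096, r = -1.5074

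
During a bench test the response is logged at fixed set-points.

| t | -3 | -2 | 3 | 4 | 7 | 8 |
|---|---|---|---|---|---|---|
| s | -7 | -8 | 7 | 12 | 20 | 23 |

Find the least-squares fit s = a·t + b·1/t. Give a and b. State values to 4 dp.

a = 2.8103, b = 0.9409

The normal equations are: 151·a + 6·b = 430;  6·a + (16109/28224)·b = 2923/168.
(Σt·t = 151, Σt·1/t = 6, Σ1/t·1/t = 16109/28224, Σt·s = 430, Σ1/t·s = 2923/168.)
Eliminating b: (16109/28224)·(row 1) − 6·(row 2) gives (1416395/28224)·a = (16109/28224)·430 − 6·(2923/168) = 1990243/14112, so a = 3980486/1416395.
Then b = ((2923/168) − 6·(3980486/1416395))/(16109/28224) = 1332744/1416395.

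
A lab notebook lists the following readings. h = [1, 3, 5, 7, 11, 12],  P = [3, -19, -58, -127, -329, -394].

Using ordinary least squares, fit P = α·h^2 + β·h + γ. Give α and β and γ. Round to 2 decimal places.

Compute the Gram sums: Σh^2·h^2 = 38485, Σh^2·h = 3555, Σh^2 = 349, Σh·h = 349, Σh = 39, Σ1 = 6.
Moment sums: Σh^2·P = -104386, Σh·P = -9580, ΣP = -924.
So MᵀM·[α, β, γ]ᵀ = MᵀP: [[38485, 3555, 349]; [3555, 349, 39]; [349, 39, 6]]·[α, β, γ]ᵀ = [-104386, -9580, -924]ᵀ.
Row-reducing yields α = -714507/244708, β = 467297/244708, γ = 209507/61177.

α = -2.92, β = 1.91, γ = 3.42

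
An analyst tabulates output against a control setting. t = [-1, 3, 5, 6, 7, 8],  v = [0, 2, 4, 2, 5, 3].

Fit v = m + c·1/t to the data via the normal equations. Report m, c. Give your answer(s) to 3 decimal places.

Forming AᵀA = [[6, -9/280]; [-9/280, 857249/705600]] and Aᵀv = [16, 809/280]ᵀ gives AᵀA·[m, c]ᵀ = Aᵀv.
Eliminating c: (857249/705600)·(row 1) − (-9/280)·(row 2) gives (342851/47040)·m = (857249/705600)·16 − (-9/280)·(809/280) = 13781513/705600, so m = 13781513/5142765.
Then c = ((809/280) − (-9/280)·(13781513/5142765))/(857249/705600) = 839664/342851.

m = 2.680, c = 2.449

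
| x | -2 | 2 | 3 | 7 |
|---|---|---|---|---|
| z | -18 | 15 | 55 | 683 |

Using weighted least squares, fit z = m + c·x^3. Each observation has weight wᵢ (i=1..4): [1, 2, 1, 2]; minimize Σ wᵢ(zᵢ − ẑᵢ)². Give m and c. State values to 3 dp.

m = -0.737, c = 1.994

Sums needed: Σwᵢ·1 = 6, Σwᵢ·x^3 = 721, Σwᵢ·x^3·x^3 = 236219.
Moment sums: Σwᵢ·z = 1433, Σwᵢ·x^3·z = 470407.
AᵀWA·[m, c]ᵀ = AᵀWz becomes [[6, 721]; [721, 236219]]·[m, c]ᵀ = [1433, 470407]ᵀ.
Eliminating c: 236219·(row 1) − 721·(row 2) gives 897473·m = 236219·1433 − 721·470407 = -661620, so m = -661620/897473.
Then c = (470407 − 721·(-661620/897473))/236219 = 1789249/897473.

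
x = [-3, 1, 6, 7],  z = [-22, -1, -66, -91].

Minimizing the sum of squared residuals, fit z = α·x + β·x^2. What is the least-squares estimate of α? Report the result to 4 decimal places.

Sums needed: Σx·x = 95, Σx·x^2 = 533, Σx^2·x^2 = 3779.
For Aᵀz: Σx·z = -968, Σx^2·z = -7034.
AᵀA·[α, β]ᵀ = Aᵀz becomes [[95, 533]; [533, 3779]]·[α, β]ᵀ = [-968, -7034]ᵀ.
Eliminating β: 3779·(row 1) − 533·(row 2) gives 74916·α = 3779·(-968) − 533·(-7034) = 91050, so α = 15175/12486.
Then β = ((-7034) − 533·(15175/12486))/3779 = -25381/12486.

α = 1.2154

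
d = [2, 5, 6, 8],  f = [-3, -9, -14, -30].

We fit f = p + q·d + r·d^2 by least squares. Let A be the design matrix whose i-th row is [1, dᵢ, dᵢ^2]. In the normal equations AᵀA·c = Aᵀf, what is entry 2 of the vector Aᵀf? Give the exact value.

Entry 2 ↔ basis d, so (Aᵀf)_{2} = Σᵢ (d)·fᵢ = (2)·(-3) + (5)·(-9) + (6)·(-14) + (8)·(-30) = -375.

-375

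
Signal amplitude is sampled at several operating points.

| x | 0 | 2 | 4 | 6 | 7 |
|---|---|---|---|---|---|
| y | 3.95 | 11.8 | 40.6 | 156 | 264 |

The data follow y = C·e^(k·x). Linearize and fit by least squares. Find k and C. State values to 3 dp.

k = 0.611, C = 3.720

Let Y = ln y. Fitting Y = k·x + ln C by least squares:
AᵀA = [[105.0000, 19.0000]; [19.0000, 5]], rhs = [89.0821, 18.1714]ᵀ  (here Σx = 19.0000, Σ(x)² = 105.0000, Σln y = 18.1714, Σx·ln y = 89.0821).
Slope k = (n·Σx·ln y − Σx·Σln y)/(n·Σ(x)² − (Σx)²) = (5·89.0821 − 19.0000·18.1714)/164.0000 = 0.61069; ln C = (Σln y − k·Σx)/n = 1.31364, so C = exp(1.31364) = 3.71969.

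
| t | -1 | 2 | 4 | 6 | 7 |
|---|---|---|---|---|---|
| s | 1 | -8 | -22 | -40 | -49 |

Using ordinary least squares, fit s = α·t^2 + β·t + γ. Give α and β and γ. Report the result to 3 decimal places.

α = -0.602, β = -2.759, γ = -0.906

Compute the Gram sums: Σt^2·t^2 = 3970, Σt^2·t = 630, Σt^2 = 106, Σt·t = 106, Σt = 18, Σ1 = 5.
For Xᵀs: Σt^2·s = -4224, Σt·s = -688, Σs = -118.
XᵀX·[α, β, γ]ᵀ = Xᵀs becomes [[3970, 630, 106]; [630, 106, 18]; [106, 18, 5]]·[α, β, γ]ᵀ = [-4224, -688, -118]ᵀ.
Inverting the 3×3 Gram matrix, [α, β, γ]ᵀ = [-1745/2899, -7999/2899, -202/223]ᵀ.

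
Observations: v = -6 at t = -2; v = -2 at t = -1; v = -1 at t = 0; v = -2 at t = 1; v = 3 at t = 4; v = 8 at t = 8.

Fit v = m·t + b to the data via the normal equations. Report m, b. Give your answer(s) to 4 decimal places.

Sums needed: Σt·t = 86, Σt = 10, Σ1 = 6.
Moment sums: Σt·v = 88, Σv = 0.
Eliminating b: 6·(row 1) − 10·(row 2) gives 416·m = 6·88 − 10·0 = 528, so m = 33/26.
Then b = (0 − 10·(33/26))/6 = -55/26.

m = 1.2692, b = -2.1154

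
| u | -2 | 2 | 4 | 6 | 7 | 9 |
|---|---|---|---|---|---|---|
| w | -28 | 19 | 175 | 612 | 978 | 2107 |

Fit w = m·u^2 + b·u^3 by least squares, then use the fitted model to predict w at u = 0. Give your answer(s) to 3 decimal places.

ŵ = 0.000

Compute the Gram sums: Σu^2·u^2 = 10546, Σu^2·u^3 = 84656, Σu^3·u^3 = 699970.
And Σu^2·w = 243385, Σu^3·w = 2015225.
So XᵀX·[m, b]ᵀ = Xᵀw: [[10546, 84656]; [84656, 699970]]·[m, b]ᵀ = [243385, 2015225]ᵀ.
Eliminating b: 699970·(row 1) − 84656·(row 2) gives 215245284·m = 699970·243385 − 84656·2015225 = -238689150, so m = -39781525/35874214.
Then b = (2015225 − 84656·(-39781525/35874214))/699970 = 108093715/35874214.
At u = 0: ŵ = (-39781525/35874214)·(0) + (108093715/35874214)·(0) = 0.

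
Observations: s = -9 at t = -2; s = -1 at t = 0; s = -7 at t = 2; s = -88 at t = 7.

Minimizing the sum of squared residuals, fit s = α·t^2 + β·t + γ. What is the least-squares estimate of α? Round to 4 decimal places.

α = -1.8489

Compute the Gram sums: Σt^2·t^2 = 2433, Σt^2·t = 343, Σt^2 = 57, Σt·t = 57, Σt = 7, Σ1 = 4.
Moment sums: Σt^2·s = -4376, Σt·s = -612, Σs = -105.
Row-reducing yields α = -24697/13358, β = 6413/13358, γ = -4969/6679.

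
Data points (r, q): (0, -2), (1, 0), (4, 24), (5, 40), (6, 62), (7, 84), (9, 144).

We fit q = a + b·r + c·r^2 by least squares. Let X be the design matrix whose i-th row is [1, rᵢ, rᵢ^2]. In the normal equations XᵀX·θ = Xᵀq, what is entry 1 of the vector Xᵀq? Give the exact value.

Entry 1 ↔ basis 1, so (Xᵀq)_{1} = Σᵢ qᵢ = (1)·(-2) + (1)·(0) + (1)·(24) + (1)·(40) + (1)·(62) + (1)·(84) + (1)·(144) = 352.

352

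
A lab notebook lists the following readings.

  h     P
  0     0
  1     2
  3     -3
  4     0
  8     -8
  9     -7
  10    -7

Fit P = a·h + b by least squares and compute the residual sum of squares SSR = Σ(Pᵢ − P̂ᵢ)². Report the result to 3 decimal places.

Setting ∂/∂a … = 0 gives: 271·a + 35·b = -204;  35·a + 7·b = -23.
det = 271·7 − 35² = 672.
a = ((-204)·7 − 35·(-23))/672 = -89/96; b = (271·(-23) − 35·(-204))/672 = 907/672.
Residuals: -907/672, 265/168, -527/336, 1585/672, -433/224, -1/168, 619/672; SSR = 11369/672.

SSR = 16.918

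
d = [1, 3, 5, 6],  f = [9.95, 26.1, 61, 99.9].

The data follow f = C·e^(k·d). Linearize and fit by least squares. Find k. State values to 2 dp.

k = 0.46

Let Y = ln f. Fitting Y = k·d + ln C by least squares:
Σd = 15.0000, Σ(d)² = 71.0000, Σln f = 14.2746, Σd·ln f = 60.2628.
Equations: 71.0000·k + 15.0000·ln C = 60.2628;  15.0000·k + 4·ln C = 14.2746.
Δ = 71.0000·4 − (15.0000)² = 59.0000; k = (60.2628·4 − 15.0000·14.2746)/59.0000 = 0.45649, ln C = (71.0000·14.2746 − 15.0000·60.2628)/59.0000 = 1.85681.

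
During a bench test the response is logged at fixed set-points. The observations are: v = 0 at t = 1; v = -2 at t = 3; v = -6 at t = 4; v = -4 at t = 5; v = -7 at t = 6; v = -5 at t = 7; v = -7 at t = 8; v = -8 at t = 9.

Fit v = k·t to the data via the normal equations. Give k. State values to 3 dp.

Entries of MᵀM: Σt·t = 281.
And Σt·v = -255.
So MᵀM·[k]ᵀ = Mᵀv: [[281]]·[k]ᵀ = [-255]ᵀ.
Hence k = -255 / 281 ≈ -0.907473.

k = -0.907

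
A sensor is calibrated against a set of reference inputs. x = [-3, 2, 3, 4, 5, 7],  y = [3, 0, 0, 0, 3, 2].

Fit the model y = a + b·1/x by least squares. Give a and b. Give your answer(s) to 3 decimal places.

With design matrix M, MᵀM = [[6, 153/140]; [153/140, 104981/176400]] and Mᵀy = [8, -4/35]ᵀ.
Eliminating b: (104981/176400)·(row 1) − (153/140)·(row 2) gives (27947/11760)·a = (104981/176400)·8 − (153/140)·(-4/35) = 21547/4410, so a = 172376/83841.
Then b = ((-4/35) − (153/140)·(172376/83841))/(104981/176400) = -110880/27947.

a = 2.056, b = -3.968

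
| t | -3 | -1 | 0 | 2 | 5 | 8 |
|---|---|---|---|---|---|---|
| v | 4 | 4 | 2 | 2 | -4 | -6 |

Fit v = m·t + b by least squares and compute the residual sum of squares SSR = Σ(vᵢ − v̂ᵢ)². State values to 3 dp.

Compute the Gram sums: Σt·t = 103, Σt = 11, Σ1 = 6.
And Σt·v = -80, Σv = 2.
So XᵀX·[m, b]ᵀ = Xᵀv: [[103, 11]; [11, 6]]·[m, b]ᵀ = [-80, 2]ᵀ.
Eliminating b: 6·(row 1) − 11·(row 2) gives 497·m = 6·(-80) − 11·2 = -502, so m = -502/497.
Then b = (2 − 11·(-502/497))/6 = 1086/497.
Residuals: -604/497, 400/497, -92/497, 912/497, -564/497, -52/497; SSR = 3392/497.

SSR = 6.825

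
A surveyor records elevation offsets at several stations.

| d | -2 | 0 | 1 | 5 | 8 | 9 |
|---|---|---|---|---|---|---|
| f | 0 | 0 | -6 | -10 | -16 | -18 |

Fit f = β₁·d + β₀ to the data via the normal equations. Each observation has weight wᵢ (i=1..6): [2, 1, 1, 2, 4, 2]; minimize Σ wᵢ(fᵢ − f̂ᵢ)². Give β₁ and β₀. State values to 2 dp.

β₁ = -1.67, β₀ = -2.59

Compute the Gram sums: Σwᵢ·d·d = 477, Σwᵢ·d = 57, Σwᵢ·1 = 12.
Moment sums: Σwᵢ·d·f = -942, Σwᵢ·f = -126.
So AᵀWA·[β₁, β₀]ᵀ = AᵀWf: [[477, 57]; [57, 12]]·[β₁, β₀]ᵀ = [-942, -126]ᵀ.
Eliminating β₀: 12·(row 1) − 57·(row 2) gives 2475·β₁ = 12·(-942) − 57·(-126) = -4122, so β₁ = -458/275.
Then β₀ = ((-126) − 57·(-458/275))/12 = -712/275.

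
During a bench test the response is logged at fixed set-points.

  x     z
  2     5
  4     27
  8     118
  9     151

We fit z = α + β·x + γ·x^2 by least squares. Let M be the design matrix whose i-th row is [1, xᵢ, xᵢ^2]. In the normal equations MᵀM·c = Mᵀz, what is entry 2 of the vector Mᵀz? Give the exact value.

Entry 2 ↔ basis x, so (Mᵀz)_{2} = Σᵢ (x)·zᵢ = (2)·(5) + (4)·(27) + (8)·(118) + (9)·(151) = 2421.

2421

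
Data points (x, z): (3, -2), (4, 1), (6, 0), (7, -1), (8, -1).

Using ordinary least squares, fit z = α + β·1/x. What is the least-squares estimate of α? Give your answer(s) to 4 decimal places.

α = -0.1027

Setting ∂/∂α … = 0 gives: 5·α + (57/56)·β = -3;  (57/56)·α + (6701/28224)·β = -115/168.
(Σ1 = 5, Σ1/x = 57/56, Σ1/x·1/x = 6701/28224, Σz = -3, Σ1/x·z = -115/168.)
Determinant 5·(6701/28224) − (57/56)² = 533/3528.
α = ((-3)·(6701/28224) − (57/56)·(-115/168))/(533/3528) = -219/2132; β = (5·(-115/168) − (57/56)·(-3))/(533/3528) = -1302/533.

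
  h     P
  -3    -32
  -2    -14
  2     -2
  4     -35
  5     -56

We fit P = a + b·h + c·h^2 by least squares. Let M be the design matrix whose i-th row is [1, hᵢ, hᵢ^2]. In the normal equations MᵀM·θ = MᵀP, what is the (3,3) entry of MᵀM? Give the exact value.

Row 3 ↔ basis h^2, column 3 ↔ basis h^2, so (MᵀM)_{3,3} = Σᵢ (h^2)·(h^2) = (9)·(9) + (4)·(4) + (4)·(4) + (16)·(16) + (25)·(25) = 994.

994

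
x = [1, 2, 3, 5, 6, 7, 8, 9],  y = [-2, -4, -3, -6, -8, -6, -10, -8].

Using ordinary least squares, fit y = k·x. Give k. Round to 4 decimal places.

k = -1.0818

Sums needed: Σx·x = 269.
Moment sums: Σx·y = -291.
Normal equations: [[269]]·[k]ᵀ = [-291]ᵀ.
k = (-291)/269 = -1.08178.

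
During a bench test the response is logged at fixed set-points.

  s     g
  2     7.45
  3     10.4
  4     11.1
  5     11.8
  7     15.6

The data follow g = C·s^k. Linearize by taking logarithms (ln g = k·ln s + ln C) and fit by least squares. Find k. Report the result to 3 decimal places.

Linearized form: ln g = k·ln s + ln C. From the 5 transformed points,
AᵀA = [[9.9861, 6.7334]; [6.7334, 5]], rhs = [16.6197, 11.9723]ᵀ  (here Σln s = 6.7334, Σ(ln s)² = 9.9861, Σln g = 11.9723, Σln s·ln g = 16.6197).
Δ = 9.9861·5 − (6.7334)² = 4.5917; k = (16.6197·5 − 6.7334·11.9723)/4.5917 = 0.54092, ln C = (9.9861·11.9723 − 6.7334·16.6197)/4.5917 = 1.66602.

k = 0.541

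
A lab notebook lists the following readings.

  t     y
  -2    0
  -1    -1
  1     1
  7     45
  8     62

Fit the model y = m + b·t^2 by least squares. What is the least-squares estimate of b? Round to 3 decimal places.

Normal-equation sums: Σ1 = 5, Σt^2 = 119, Σt^2·t^2 = 6515.
Moment sums: Σy = 107, Σt^2·y = 6173.
XᵀX·[m, b]ᵀ = Xᵀy becomes [[5, 119]; [119, 6515]]·[m, b]ᵀ = [107, 6173]ᵀ.
Determinant 5·6515 − 119² = 18414.
m = (107·6515 − 119·6173)/18414 = -6247/3069; b = (5·6173 − 119·107)/18414 = 3022/3069.

b = 0.985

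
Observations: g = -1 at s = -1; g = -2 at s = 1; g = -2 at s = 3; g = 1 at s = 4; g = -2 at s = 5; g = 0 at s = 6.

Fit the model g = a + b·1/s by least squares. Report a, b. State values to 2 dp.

Sums needed: Σ1 = 6, Σ1/s = 19/20, Σ1/s·1/s = 8069/3600.
Moment sums: Σg = -6, Σ1/s·g = -109/60.
AᵀA·[a, b]ᵀ = Aᵀg becomes [[6, 19/20]; [19/20, 8069/3600]]·[a, b]ᵀ = [-6, -109/60]ᵀ.
Determinant 6·(8069/3600) − (19/20)² = 3011/240.
a = ((-6)·(8069/3600) − (19/20)·(-109/60))/(3011/240) = -14067/15055; b = (6·(-109/60) − (19/20)·(-6))/(3011/240) = -1248/3011.

a = -0.93, b = -0.41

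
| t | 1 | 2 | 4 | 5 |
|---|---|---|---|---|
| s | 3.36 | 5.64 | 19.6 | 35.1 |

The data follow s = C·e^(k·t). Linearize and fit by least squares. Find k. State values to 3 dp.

Linearized form: ln s = k·t + ln C. From the 4 transformed points,
AᵀA = [[46.0000, 12.0000]; [12.0000, 4]], rhs = [34.3648, 9.4756]ᵀ  (here Σt = 12.0000, Σ(t)² = 46.0000, Σln s = 9.4756, Σt·ln s = 34.3648).
Δ = 46.0000·4 − (12.0000)² = 40.0000; k = (34.3648·4 − 12.0000·9.4756)/40.0000 = 0.59382, ln C = (46.0000·9.4756 − 12.0000·34.3648)/40.0000 = 0.58744.

k = 0.594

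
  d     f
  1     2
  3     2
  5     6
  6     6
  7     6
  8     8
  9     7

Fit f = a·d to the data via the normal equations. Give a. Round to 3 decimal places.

From the data, Σd·d = 265.
For Aᵀf: Σd·f = 243.
Hence a = 243 / 265 ≈ 0.916981.

a = 0.917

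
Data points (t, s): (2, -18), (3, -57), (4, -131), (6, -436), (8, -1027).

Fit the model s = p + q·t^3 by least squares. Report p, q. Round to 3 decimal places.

p = -2.806, q = -2.001

With design matrix X, XᵀX = [[5, 827]; [827, 313689]] and Xᵀs = [-1669, -630067]ᵀ.
Δ = 5·313689 − 827² = 884516.
p = ((-1669)·313689 − 827·(-630067))/884516 = -620383/221129; q = (5·(-630067) − 827·(-1669))/884516 = -442518/221129.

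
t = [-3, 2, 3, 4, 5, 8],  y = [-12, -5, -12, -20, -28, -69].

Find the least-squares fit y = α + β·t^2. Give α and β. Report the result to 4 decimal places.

From the data, Σ1 = 6, Σt^2 = 127, Σt^2·t^2 = 5155.
Right-hand side: Σy = -146, Σt^2·y = -5672.
AᵀA·[α, β]ᵀ = Aᵀy becomes [[6, 127]; [127, 5155]]·[α, β]ᵀ = [-146, -5672]ᵀ.
det = 6·5155 − 127² = 14801.
α = ((-146)·5155 − 127·(-5672))/14801 = -32286/14801; β = (6·(-5672) − 127·(-146))/14801 = -15490/14801.

α = -2.1813, β = -1.0466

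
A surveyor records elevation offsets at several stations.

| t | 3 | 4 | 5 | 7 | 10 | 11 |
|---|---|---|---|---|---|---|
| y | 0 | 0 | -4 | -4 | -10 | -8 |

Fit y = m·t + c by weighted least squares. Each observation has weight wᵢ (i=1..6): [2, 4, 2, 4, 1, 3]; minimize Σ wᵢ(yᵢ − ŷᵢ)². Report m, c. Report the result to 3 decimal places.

m = -1.115, c = 3.552

Forming AᵀWA = [[791, 103]; [103, 16]] and AᵀWy = [-516, -58]ᵀ gives AᵀWA·[m, c]ᵀ = AᵀWy.
Δ = 791·16 − 103² = 2047.
m = ((-516)·16 − 103·(-58))/2047 = -2282/2047; c = (791·(-58) − 103·(-516))/2047 = 7270/2047.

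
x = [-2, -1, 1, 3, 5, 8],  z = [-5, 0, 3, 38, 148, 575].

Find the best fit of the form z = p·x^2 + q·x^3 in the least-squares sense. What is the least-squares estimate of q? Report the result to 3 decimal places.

From the data, Σx^2·x^2 = 4820, Σx^2·x^3 = 36104, Σx^3·x^3 = 278564.
Right-hand side: Σx^2·z = 40825, Σx^3·z = 313969.
det = 4820·278564 − 36104² = 39179664.
p = (40825·278564 − 36104·313969)/39179664 = 3069877/3264972; q = (4820·313969 − 36104·40825)/39179664 = 3282065/3264972.

q = 1.005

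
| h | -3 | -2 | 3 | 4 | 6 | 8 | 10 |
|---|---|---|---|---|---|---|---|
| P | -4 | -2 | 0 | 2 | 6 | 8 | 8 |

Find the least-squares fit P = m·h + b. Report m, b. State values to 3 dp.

m = 0.970, b = -1.030

Compute the Gram sums: Σh·h = 238, Σh = 26, Σ1 = 7.
For MᵀP: Σh·P = 204, ΣP = 18.
Normal equations: [[238, 26]; [26, 7]]·[m, b]ᵀ = [204, 18]ᵀ.
det = 238·7 − 26² = 990.
m = (204·7 − 26·18)/990 = 32/33; b = (238·18 − 26·204)/990 = -34/33.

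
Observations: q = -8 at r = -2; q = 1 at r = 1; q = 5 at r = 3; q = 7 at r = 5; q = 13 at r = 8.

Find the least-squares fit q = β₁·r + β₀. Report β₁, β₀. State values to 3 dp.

Normal-equation sums: Σr·r = 103, Σr = 15, Σ1 = 5.
Right-hand side: Σr·q = 171, Σq = 18.
Normal equations: [[103, 15]; [15, 5]]·[β₁, β₀]ᵀ = [171, 18]ᵀ.
Δ = 103·5 − 15² = 290.
β₁ = (171·5 − 15·18)/290 = 117/58; β₀ = (103·18 − 15·171)/290 = -711/290.

β₁ = 2.017, β₀ = -2.452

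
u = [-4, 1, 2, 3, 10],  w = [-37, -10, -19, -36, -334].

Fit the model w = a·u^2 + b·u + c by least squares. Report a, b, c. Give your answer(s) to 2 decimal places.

a = -3.02, b = -3.06, c = -1.39

The normal equations are: 10354·a + 972·b + 130·c = -34402;  972·a + 130·b + 12·c = -3348;  130·a + 12·b + 5·c = -436.
(Σu^2·u^2 = 10354, Σu^2·u = 972, Σu^2 = 130, Σu·u = 130, Σu = 12, Σ1 = 5, Σu^2·w = -34402, Σu·w = -3348, Σw = -436.)
Solving the 3×3 system (Gaussian elimination) gives a = -92639/30701, b = -94068/30701, c = -42750/30701.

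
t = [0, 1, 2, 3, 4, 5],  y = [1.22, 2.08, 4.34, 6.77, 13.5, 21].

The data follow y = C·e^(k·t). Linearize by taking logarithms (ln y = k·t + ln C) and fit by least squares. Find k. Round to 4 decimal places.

Linearized form: ln y = k·t + ln C. From the 6 transformed points,
Sums: Σt = 15.0000, Σ(t)² = 55.0000, Σln y = 9.9588, Σt·ln y = 35.0390.
Normal system: [[55.0000, 15.0000]; [15.0000, 6]]·[k, ln C]ᵀ = [35.0390, 9.9588]ᵀ.
Slope k = (n·Σt·ln y − Σt·Σln y)/(n·Σ(t)² − (Σt)²) = (6·35.0390 − 15.0000·9.9588)/105.0000 = 0.57954; ln C = (Σln y − k·Σt)/n = 0.21095.

k = 0.5795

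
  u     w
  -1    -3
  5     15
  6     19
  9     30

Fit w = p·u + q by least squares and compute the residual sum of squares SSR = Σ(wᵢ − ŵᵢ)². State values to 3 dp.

SSR = 2.284

The normal equations are: 143·p + 19·q = 462;  19·p + 4·q = 61.
det = 143·4 − 19² = 211.
p = (462·4 − 19·61)/211 = 689/211; q = (143·61 − 19·462)/211 = -55/211.
Residuals: 111/211, -225/211, -70/211, 184/211; SSR = 482/211.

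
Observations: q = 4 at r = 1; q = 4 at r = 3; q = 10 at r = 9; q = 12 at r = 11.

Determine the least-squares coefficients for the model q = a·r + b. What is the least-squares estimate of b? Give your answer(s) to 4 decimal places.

Compute the Gram sums: Σr·r = 212, Σr = 24, Σ1 = 4.
Moment sums: Σr·q = 238, Σq = 30.
MᵀM·[a, b]ᵀ = Mᵀq becomes [[212, 24]; [24, 4]]·[a, b]ᵀ = [238, 30]ᵀ.
Eliminating b: 4·(row 1) − 24·(row 2) gives 272·a = 4·238 − 24·30 = 232, so a = 29/34.
Then b = (30 − 24·(29/34))/4 = 81/34.

b = 2.3824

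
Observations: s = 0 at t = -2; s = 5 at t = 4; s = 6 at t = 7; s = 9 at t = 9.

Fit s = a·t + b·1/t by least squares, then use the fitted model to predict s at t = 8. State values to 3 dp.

The normal system XᵀX·[a, b]ᵀ = Xᵀs is [[150, 4]; [4, 21925/63504]]·[a, b]ᵀ = [143, 87/28]ᵀ.
Δ = 150·(21925/63504) − 4² = 378781/10584.
a = (143·(21925/63504) − 4·(87/28))/(378781/10584) = 2346011/2272686; b = (150·(87/28) − 4·143)/(378781/10584) = -1121148/378781.
At t = 8: ŝ = (2346011/2272686)·(8) + (-1121148/378781)·(1/8) = 17927227/2272686.

ŝ = 7.888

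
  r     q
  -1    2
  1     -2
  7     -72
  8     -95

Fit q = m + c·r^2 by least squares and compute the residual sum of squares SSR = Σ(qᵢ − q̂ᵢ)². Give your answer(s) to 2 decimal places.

SSR = 8.09

Normal-equation sums: Σ1 = 4, Σr^2 = 115, Σr^2·r^2 = 6499.
For Mᵀq: Σq = -167, Σr^2·q = -9608.
Normal equations: [[4, 115]; [115, 6499]]·[m, c]ᵀ = [-167, -9608]ᵀ.
Δ = 4·6499 − 115² = 12771.
m = ((-167)·6499 − 115·(-9608))/12771 = 6529/4257; c = (4·(-9608) − 115·(-167))/12771 = -6409/4257.
Residuals: 2798/1419, -2878/1419, 112/473, -256/1419; SSR = 11480/1419.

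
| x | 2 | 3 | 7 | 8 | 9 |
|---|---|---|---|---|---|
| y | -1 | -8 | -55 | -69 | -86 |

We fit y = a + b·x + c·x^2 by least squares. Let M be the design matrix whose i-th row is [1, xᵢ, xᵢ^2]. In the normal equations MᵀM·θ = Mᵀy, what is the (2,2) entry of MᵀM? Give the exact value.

207

Row 2 ↔ basis x, column 2 ↔ basis x, so (MᵀM)_{2,2} = Σᵢ (x)·(x) = (2)·(2) + (3)·(3) + (7)·(7) + (8)·(8) + (9)·(9) = 207.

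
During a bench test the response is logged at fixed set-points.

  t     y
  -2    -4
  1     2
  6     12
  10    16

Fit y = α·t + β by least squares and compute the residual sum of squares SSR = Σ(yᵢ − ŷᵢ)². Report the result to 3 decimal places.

The normal equations are: 141·α + 15·β = 242;  15·α + 4·β = 26.
Eliminating β: 4·(row 1) − 15·(row 2) gives 339·α = 4·242 − 15·26 = 578, so α = 578/339.
Then β = (26 − 15·(578/339))/4 = 12/113.
Residuals: -236/339, 64/339, 188/113, -392/339; SSR = 1568/339.

SSR = 4.625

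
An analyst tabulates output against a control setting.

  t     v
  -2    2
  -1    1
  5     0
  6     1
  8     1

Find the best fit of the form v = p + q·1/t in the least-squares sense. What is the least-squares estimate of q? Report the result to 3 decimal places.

Entries of MᵀM: Σ1 = 5, Σ1/t = -121/120, Σ1/t·1/t = 19201/14400.
Moment sums: Σv = 5, Σ1/t·v = -41/24.
Δ = 5·(19201/14400) − (-121/120)² = 20341/3600.
p = (5·(19201/14400) − (-121/120)·(-41/24))/(20341/3600) = 17800/20341; q = (5·(-41/24) − (-121/120)·5)/(20341/3600) = -12600/20341.

q = -0.619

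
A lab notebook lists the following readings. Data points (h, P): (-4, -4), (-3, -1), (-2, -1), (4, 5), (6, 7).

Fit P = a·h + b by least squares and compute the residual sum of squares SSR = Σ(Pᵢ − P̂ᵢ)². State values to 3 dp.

From the data, Σh·h = 81, Σh = 1, Σ1 = 5.
Moment sums: Σh·P = 83, ΣP = 6.
AᵀA·[a, b]ᵀ = AᵀP becomes [[81, 1]; [1, 5]]·[a, b]ᵀ = [83, 6]ᵀ.
det = 81·5 − 1² = 404.
a = (83·5 − 1·6)/404 = 409/404; b = (81·6 − 1·83)/404 = 403/404.
Residuals: -383/404, 105/101, 11/404, -19/404, -29/404; SSR = 803/404.

SSR = 1.988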